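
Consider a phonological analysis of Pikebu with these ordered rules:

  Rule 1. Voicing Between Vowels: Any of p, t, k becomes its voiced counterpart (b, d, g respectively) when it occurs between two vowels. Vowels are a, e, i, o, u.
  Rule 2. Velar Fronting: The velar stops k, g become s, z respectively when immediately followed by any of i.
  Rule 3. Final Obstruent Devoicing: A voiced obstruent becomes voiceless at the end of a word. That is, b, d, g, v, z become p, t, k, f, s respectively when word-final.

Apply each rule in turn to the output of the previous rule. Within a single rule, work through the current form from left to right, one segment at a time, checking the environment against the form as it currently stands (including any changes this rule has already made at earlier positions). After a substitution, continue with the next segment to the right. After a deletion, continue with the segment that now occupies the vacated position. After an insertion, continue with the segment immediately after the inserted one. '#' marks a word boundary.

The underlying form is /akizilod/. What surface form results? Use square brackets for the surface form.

Rule 1 Voicing Between Vowels: [akizilod] → [agizilod]
Rule 2 Velar Fronting: [agizilod] → [azizilod]
Rule 3 Final Obstruent Devoicing: [azizilod] → [azizilot]

[azizilot]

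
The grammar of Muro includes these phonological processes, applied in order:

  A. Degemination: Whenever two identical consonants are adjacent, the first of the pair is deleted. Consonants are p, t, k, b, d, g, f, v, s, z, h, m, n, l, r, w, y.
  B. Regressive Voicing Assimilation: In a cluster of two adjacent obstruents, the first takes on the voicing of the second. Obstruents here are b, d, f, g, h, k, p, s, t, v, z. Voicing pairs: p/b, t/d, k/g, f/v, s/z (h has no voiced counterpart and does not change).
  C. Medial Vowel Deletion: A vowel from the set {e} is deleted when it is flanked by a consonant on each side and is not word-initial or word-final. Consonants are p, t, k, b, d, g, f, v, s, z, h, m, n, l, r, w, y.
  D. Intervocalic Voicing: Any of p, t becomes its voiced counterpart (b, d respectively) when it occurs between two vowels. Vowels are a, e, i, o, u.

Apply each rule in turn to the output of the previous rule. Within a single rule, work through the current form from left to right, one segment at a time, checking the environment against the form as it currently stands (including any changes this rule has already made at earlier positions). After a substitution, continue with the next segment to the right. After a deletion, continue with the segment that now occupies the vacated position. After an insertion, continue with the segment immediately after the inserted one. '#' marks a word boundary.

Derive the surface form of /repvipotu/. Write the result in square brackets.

A Degemination: no change — [repvipotu]
B Regressive Voicing Assimilation: [repvipotu] → [rebvipotu]
C Medial Vowel Deletion: [rebvipotu] → [rbvipotu]
D Intervocalic Voicing: [rbvipotu] → [rbvibodu]

[rbvibodu]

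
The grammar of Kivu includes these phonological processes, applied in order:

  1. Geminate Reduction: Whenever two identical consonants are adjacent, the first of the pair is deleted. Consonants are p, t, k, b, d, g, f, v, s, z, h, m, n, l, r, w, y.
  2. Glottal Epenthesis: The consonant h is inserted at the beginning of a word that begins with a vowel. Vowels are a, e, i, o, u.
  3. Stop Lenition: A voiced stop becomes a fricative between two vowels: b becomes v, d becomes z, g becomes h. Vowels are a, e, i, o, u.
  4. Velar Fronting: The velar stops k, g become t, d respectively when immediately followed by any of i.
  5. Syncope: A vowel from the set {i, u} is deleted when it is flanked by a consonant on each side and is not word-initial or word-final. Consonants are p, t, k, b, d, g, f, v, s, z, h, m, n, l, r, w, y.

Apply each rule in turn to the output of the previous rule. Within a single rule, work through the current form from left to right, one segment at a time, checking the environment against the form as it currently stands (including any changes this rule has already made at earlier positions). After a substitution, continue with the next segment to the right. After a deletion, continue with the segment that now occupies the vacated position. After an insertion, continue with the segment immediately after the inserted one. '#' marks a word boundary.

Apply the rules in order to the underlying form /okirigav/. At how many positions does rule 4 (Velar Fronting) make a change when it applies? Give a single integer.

1 Geminate Reduction: no change — [okirigav]
2 Glottal Epenthesis: [okirigav] → [hokirigav]
3 Stop Lenition: [hokirigav] → [hokirihav]
4 Velar Fronting: [hokirihav] → [hotirihav]
5 Syncope: [hotirihav] → [hotrhav]
Rule 4 changed 1 position(s).

1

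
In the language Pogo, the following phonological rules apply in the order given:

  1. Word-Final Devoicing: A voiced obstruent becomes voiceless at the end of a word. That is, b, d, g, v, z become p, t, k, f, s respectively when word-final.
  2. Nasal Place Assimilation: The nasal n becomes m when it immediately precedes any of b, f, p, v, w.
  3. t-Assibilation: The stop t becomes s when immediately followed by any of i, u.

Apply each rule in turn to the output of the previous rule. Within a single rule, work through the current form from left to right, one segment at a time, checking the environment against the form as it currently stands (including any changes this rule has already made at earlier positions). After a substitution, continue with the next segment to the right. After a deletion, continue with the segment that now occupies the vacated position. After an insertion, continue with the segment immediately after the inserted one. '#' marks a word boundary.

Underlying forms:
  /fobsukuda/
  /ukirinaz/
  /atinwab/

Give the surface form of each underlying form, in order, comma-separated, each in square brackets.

/fobsukuda/:
  1 Word-Final Devoicing: no change — [fobsukuda]
  2 Nasal Place Assimilation: no change — [fobsukuda]
  3 t-Assibilation: no change — [fobsukuda]
/ukirinaz/:
  1 Word-Final Devoicing: [ukirinaz] → [ukirinas]
  2 Nasal Place Assimilation: no change — [ukirinas]
  3 t-Assibilation: no change — [ukirinas]
/atinwab/:
  1 Word-Final Devoicing: [atinwab] → [atinwap]
  2 Nasal Place Assimilation: [atinwap] → [atimwap]
  3 t-Assibilation: [atimwap] → [asimwap]

[fobsukuda], [ukirinas], [asimwap]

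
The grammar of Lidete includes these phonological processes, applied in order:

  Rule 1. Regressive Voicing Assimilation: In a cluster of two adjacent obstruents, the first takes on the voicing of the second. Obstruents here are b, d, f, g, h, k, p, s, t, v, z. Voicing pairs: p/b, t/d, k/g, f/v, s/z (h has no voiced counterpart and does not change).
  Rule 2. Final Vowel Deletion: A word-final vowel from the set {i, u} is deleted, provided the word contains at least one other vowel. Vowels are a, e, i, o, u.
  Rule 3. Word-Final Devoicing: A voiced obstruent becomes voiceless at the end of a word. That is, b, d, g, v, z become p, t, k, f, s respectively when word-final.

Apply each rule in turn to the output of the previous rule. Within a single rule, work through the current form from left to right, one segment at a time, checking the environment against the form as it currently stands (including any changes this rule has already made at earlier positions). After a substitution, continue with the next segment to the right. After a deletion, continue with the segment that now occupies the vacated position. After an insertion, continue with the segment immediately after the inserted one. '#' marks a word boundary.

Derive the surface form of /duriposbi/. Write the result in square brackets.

[duripozp]

Rule 1 Regressive Voicing Assimilation: [duriposbi] → [duripozbi]
Rule 2 Final Vowel Deletion: [duripozbi] → [duripozb]
Rule 3 Word-Final Devoicing: [duripozb] → [duripozp]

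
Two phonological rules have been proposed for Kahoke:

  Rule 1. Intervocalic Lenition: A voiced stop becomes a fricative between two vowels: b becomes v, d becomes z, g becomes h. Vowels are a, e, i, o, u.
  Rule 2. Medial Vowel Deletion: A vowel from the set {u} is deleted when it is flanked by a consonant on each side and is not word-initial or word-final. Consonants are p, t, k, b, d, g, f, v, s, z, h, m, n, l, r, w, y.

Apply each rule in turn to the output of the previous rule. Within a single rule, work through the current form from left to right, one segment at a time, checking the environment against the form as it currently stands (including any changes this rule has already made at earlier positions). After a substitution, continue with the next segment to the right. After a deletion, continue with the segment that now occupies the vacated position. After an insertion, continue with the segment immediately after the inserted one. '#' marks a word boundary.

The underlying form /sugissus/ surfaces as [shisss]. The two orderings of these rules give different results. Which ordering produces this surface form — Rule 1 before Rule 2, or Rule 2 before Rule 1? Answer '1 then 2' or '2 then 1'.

Order 1 then 2:
  1 Intervocalic Lenition: [sugissus] → [suhissus]
  2 Medial Vowel Deletion: [suhissus] → [shisss]
  result: [shisss]
Order 2 then 1:
  2 Medial Vowel Deletion: [sugissus] → [sgisss]
  1 Intervocalic Lenition: no change — [sgisss]
  result: [sgisss]

1 then 2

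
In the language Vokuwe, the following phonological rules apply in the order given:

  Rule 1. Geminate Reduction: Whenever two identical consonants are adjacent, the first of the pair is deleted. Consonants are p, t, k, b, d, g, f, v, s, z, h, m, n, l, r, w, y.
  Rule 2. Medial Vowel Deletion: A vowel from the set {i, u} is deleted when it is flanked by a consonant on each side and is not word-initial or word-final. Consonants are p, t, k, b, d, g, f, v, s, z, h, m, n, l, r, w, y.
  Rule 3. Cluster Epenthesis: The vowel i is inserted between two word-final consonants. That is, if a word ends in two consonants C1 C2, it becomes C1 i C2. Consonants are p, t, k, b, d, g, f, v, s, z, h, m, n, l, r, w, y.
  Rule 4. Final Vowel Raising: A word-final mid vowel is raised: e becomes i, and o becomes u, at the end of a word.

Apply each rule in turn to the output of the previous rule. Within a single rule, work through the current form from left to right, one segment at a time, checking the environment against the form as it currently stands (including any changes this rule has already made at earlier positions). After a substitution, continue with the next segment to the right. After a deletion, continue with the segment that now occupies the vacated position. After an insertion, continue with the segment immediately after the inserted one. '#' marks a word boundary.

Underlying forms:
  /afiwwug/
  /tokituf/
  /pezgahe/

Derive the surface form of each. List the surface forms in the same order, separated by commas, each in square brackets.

[afwig], [toktif], [pezgahi]

/afiwwug/:
  Rule 1 Geminate Reduction: [afiwwug] → [afiwug]
  Rule 2 Medial Vowel Deletion: [afiwug] → [afwg]
  Rule 3 Cluster Epenthesis: [afwg] → [afwig]
  Rule 4 Final Vowel Raising: no change — [afwig]
/tokituf/:
  Rule 1 Geminate Reduction: no change — [tokituf]
  Rule 2 Medial Vowel Deletion: [tokituf] → [toktf]
  Rule 3 Cluster Epenthesis: [toktf] → [toktif]
  Rule 4 Final Vowel Raising: no change — [toktif]
/pezgahe/:
  Rule 1 Geminate Reduction: no change — [pezgahe]
  Rule 2 Medial Vowel Deletion: no change — [pezgahe]
  Rule 3 Cluster Epenthesis: no change — [pezgahe]
  Rule 4 Final Vowel Raising: [pezgahe] → [pezgahi]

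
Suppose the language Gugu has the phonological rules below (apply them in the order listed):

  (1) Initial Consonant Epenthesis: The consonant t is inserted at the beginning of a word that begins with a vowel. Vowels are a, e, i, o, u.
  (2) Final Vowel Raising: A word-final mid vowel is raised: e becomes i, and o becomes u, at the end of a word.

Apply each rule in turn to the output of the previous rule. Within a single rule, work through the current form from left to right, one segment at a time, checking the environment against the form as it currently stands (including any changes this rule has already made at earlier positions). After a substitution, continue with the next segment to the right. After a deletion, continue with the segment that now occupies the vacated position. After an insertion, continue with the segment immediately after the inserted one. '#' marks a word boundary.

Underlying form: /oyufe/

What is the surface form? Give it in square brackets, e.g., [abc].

(1) Initial Consonant Epenthesis: [oyufe] → [toyufe]
(2) Final Vowel Raising: [toyufe] → [toyufi]

[toyufi]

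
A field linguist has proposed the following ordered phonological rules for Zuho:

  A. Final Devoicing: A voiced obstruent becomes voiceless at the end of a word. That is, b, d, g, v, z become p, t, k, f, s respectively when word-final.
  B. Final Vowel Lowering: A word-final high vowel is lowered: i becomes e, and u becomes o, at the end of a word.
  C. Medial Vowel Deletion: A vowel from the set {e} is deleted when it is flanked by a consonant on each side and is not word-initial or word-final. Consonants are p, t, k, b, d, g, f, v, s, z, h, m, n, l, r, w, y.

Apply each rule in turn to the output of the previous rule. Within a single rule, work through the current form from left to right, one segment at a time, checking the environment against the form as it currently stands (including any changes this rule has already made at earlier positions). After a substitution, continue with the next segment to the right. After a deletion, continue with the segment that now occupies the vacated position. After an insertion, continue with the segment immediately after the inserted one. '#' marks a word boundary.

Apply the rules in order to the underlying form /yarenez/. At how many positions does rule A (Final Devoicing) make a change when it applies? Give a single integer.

A Final Devoicing: [yarenez] → [yarenes]
B Final Vowel Lowering: no change — [yarenes]
C Medial Vowel Deletion: [yarenes] → [yarns]
Rule A changed 1 position(s).

1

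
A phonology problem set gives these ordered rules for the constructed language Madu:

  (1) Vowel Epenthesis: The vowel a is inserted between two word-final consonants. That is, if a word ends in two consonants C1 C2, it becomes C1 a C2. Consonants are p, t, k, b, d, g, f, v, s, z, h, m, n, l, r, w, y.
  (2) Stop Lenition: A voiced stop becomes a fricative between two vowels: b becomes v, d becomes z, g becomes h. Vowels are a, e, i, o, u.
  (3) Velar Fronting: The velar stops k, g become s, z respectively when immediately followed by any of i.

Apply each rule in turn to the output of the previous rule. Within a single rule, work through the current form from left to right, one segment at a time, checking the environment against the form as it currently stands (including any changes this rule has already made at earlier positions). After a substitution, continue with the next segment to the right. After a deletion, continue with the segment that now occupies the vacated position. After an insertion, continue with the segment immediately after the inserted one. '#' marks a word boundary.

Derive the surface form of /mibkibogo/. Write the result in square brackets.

(1) Vowel Epenthesis: no change — [mibkibogo]
(2) Stop Lenition: [mibkibogo] → [mibkivoho]
(3) Velar Fronting: [mibkivoho] → [mibsivoho]

[mibsivoho]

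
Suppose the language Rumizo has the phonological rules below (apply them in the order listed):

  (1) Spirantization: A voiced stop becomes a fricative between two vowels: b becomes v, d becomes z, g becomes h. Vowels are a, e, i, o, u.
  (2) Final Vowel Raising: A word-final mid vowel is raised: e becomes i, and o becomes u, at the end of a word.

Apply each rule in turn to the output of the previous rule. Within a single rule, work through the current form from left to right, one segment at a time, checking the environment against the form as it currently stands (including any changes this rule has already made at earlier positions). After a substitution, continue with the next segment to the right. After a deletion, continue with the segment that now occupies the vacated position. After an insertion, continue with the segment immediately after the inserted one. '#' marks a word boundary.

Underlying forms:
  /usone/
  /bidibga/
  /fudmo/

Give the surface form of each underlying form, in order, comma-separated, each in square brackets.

/usone/:
  (1) Spirantization: no change — [usone]
  (2) Final Vowel Raising: [usone] → [usoni]
/bidibga/:
  (1) Spirantization: [bidibga] → [bizibga]
  (2) Final Vowel Raising: no change — [bizibga]
/fudmo/:
  (1) Spirantization: no change — [fudmo]
  (2) Final Vowel Raising: [fudmo] → [fudmu]

[usoni], [bizibga], [fudmu]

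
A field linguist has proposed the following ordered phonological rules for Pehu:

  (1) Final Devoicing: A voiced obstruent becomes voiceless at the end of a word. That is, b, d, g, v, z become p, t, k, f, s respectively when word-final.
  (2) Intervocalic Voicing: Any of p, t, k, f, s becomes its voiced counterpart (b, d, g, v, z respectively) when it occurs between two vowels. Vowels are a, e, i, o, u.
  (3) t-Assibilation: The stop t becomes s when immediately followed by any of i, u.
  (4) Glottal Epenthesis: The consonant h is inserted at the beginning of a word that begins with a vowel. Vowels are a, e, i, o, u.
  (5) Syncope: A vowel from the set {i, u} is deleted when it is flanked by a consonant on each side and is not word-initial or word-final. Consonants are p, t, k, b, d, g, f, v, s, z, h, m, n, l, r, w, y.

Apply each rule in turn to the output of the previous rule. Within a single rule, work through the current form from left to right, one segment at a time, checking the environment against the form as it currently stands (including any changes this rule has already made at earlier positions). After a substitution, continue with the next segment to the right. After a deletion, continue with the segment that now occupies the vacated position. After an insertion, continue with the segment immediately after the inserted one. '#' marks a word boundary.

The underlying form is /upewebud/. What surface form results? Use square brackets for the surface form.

(1) Final Devoicing: [upewebud] → [upewebut]
(2) Intervocalic Voicing: [upewebut] → [ubewebut]
(3) t-Assibilation: no change — [ubewebut]
(4) Glottal Epenthesis: [ubewebut] → [hubewebut]
(5) Syncope: [hubewebut] → [hbewebt]

[hbewebt]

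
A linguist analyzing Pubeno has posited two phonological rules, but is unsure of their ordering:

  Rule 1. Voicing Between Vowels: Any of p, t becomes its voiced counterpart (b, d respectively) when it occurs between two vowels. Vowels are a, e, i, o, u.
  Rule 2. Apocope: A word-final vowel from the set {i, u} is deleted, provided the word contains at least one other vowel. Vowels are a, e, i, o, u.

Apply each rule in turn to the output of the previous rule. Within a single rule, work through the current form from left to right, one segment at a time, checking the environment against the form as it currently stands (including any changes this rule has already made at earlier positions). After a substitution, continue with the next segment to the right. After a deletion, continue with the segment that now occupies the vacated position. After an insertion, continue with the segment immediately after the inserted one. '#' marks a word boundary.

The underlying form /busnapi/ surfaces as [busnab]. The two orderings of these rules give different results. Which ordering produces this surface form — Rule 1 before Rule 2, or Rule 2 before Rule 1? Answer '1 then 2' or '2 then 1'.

1 then 2

Order 1 then 2:
  1 Voicing Between Vowels: [busnapi] → [busnabi]
  2 Apocope: [busnabi] → [busnab]
  result: [busnab]
Order 2 then 1:
  2 Apocope: [busnapi] → [busnap]
  1 Voicing Between Vowels: no change — [busnap]
  result: [busnap]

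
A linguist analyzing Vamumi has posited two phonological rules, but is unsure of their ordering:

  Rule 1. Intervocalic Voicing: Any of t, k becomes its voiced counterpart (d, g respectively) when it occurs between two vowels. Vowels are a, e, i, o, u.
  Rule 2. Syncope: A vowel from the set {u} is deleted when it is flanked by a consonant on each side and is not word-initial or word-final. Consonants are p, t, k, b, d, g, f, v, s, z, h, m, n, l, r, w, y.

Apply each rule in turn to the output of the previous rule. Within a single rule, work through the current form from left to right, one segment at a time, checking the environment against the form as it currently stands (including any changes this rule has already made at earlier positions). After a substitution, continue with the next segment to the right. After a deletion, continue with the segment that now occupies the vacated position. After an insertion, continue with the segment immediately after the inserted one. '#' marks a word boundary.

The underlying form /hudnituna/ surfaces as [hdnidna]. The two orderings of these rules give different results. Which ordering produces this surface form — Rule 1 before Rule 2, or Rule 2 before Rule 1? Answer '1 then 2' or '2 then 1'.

Order 1 then 2:
  1 Intervocalic Voicing: [hudnituna] → [hudniduna]
  2 Syncope: [hudniduna] → [hdnidna]
  result: [hdnidna]
Order 2 then 1:
  2 Syncope: [hudnituna] → [hdnitna]
  1 Intervocalic Voicing: no change — [hdnitna]
  result: [hdnitna]

1 then 2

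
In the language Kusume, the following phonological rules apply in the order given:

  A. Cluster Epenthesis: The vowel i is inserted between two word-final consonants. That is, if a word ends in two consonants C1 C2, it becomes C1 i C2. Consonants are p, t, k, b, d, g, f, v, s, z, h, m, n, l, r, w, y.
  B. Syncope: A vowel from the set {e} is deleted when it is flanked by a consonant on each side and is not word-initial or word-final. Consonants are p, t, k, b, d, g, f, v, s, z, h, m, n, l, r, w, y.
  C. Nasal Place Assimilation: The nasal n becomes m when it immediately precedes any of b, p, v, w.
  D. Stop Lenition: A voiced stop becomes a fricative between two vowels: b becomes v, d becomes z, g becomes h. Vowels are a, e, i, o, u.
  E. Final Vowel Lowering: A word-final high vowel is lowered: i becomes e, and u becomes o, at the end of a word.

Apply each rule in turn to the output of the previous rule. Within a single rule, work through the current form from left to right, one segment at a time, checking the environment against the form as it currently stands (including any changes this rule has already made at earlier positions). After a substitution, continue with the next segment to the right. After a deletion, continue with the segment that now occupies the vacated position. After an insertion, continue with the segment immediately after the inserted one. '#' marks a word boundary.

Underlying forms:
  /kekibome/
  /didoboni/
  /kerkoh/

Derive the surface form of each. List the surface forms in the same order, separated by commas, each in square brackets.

[kkivome], [dizovone], [krkoh]

/kekibome/:
  A Cluster Epenthesis: no change — [kekibome]
  B Syncope: [kekibome] → [kkibome]
  C Nasal Place Assimilation: no change — [kkibome]
  D Stop Lenition: [kkibome] → [kkivome]
  E Final Vowel Lowering: no change — [kkivome]
/didoboni/:
  A Cluster Epenthesis: no change — [didoboni]
  B Syncope: no change — [didoboni]
  C Nasal Place Assimilation: no change — [didoboni]
  D Stop Lenition: [didoboni] → [dizovoni]
  E Final Vowel Lowering: [dizovoni] → [dizovone]
/kerkoh/:
  A Cluster Epenthesis: no change — [kerkoh]
  B Syncope: [kerkoh] → [krkoh]
  C Nasal Place Assimilation: no change — [krkoh]
  D Stop Lenition: no change — [krkoh]
  E Final Vowel Lowering: no change — [krkoh]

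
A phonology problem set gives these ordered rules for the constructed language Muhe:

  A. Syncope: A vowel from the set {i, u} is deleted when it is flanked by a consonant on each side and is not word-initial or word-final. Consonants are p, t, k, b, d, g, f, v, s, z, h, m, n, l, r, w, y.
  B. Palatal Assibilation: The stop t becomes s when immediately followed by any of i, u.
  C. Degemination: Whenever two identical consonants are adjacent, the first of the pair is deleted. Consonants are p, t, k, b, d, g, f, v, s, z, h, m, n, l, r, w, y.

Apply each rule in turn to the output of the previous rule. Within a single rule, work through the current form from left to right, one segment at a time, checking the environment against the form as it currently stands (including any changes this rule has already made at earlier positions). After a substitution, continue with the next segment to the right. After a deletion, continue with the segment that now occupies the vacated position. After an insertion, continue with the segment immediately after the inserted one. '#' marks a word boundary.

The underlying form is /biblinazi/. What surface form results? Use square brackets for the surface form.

[blnazi]

A Syncope: [biblinazi] → [bblnazi]
B Palatal Assibilation: no change — [bblnazi]
C Degemination: [bblnazi] → [blnazi]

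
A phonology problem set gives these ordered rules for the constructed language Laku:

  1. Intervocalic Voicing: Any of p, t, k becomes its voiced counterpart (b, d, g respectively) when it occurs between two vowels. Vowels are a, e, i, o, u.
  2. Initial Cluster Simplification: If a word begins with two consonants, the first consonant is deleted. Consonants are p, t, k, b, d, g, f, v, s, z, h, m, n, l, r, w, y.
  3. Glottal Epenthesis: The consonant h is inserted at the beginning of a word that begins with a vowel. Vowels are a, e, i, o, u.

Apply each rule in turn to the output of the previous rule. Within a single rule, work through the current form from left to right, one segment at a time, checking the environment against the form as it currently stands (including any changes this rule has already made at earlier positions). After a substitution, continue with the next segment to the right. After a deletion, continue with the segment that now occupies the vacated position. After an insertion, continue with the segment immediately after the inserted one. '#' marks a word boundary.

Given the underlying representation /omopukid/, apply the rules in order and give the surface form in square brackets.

[homobugid]

1 Intervocalic Voicing: [omopukid] → [omobugid]
2 Initial Cluster Simplification: no change — [omobugid]
3 Glottal Epenthesis: [omobugid] → [homobugid]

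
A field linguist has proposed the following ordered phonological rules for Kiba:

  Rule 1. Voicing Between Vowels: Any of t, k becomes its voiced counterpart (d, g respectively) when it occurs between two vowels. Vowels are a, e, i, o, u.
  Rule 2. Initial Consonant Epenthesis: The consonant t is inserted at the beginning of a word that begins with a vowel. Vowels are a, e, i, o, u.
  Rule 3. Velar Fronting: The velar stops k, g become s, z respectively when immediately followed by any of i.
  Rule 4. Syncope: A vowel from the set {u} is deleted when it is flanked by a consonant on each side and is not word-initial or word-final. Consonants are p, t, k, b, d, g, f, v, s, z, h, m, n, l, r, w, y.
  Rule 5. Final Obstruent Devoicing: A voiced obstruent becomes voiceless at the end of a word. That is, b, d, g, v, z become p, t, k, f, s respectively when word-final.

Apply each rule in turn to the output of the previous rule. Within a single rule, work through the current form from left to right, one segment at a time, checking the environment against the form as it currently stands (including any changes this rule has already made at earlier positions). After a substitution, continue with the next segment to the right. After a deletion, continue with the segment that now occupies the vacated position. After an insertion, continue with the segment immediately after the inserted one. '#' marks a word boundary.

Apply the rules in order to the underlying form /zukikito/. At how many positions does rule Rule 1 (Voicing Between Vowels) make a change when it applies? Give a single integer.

3

Rule 1 Voicing Between Vowels: [zukikito] → [zugigido]
Rule 2 Initial Consonant Epenthesis: no change — [zugigido]
Rule 3 Velar Fronting: [zugigido] → [zuzizido]
Rule 4 Syncope: [zuzizido] → [zzizido]
Rule 5 Final Obstruent Devoicing: no change — [zzizido]
Rule Rule 1 changed 3 position(s).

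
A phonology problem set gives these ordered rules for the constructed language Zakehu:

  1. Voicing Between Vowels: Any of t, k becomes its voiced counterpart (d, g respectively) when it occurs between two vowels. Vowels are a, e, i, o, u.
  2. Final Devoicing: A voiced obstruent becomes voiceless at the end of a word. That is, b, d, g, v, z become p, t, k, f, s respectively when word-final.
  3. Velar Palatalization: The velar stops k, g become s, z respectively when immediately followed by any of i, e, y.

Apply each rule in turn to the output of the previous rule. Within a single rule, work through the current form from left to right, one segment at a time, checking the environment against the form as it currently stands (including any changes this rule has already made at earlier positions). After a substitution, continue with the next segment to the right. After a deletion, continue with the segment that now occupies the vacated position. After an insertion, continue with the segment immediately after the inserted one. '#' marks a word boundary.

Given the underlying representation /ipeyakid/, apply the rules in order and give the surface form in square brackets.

[ipeyazit]

1 Voicing Between Vowels: [ipeyakid] → [ipeyagid]
2 Final Devoicing: [ipeyagid] → [ipeyagit]
3 Velar Palatalization: [ipeyagit] → [ipeyazit]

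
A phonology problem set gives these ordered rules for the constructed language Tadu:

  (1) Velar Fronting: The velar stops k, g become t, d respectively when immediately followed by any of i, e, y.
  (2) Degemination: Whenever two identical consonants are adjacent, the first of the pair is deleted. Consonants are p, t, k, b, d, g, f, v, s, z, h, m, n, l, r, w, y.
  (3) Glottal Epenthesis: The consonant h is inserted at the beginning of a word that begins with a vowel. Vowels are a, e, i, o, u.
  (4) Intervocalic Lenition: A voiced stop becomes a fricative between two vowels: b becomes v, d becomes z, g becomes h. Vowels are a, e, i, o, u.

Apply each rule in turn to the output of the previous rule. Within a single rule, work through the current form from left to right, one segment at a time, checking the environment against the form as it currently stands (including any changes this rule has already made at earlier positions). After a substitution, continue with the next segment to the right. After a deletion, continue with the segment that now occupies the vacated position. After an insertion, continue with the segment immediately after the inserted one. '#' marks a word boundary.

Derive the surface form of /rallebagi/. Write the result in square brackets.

[ralevazi]

(1) Velar Fronting: [rallebagi] → [rallebadi]
(2) Degemination: [rallebadi] → [ralebadi]
(3) Glottal Epenthesis: no change — [ralebadi]
(4) Intervocalic Lenition: [ralebadi] → [ralevazi]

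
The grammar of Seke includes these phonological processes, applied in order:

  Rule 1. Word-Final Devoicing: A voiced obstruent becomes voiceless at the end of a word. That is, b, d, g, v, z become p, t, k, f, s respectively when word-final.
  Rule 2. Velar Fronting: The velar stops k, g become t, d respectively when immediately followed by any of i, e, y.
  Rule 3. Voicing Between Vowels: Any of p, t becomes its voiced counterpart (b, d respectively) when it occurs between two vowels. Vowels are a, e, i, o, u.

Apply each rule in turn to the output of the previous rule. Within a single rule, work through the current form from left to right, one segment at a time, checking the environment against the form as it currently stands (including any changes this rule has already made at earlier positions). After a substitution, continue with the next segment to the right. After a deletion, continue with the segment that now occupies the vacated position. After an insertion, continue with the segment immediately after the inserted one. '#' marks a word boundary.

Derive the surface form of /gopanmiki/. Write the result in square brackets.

Rule 1 Word-Final Devoicing: no change — [gopanmiki]
Rule 2 Velar Fronting: [gopanmiki] → [gopanmiti]
Rule 3 Voicing Between Vowels: [gopanmiti] → [gobanmidi]

[gobanmidi]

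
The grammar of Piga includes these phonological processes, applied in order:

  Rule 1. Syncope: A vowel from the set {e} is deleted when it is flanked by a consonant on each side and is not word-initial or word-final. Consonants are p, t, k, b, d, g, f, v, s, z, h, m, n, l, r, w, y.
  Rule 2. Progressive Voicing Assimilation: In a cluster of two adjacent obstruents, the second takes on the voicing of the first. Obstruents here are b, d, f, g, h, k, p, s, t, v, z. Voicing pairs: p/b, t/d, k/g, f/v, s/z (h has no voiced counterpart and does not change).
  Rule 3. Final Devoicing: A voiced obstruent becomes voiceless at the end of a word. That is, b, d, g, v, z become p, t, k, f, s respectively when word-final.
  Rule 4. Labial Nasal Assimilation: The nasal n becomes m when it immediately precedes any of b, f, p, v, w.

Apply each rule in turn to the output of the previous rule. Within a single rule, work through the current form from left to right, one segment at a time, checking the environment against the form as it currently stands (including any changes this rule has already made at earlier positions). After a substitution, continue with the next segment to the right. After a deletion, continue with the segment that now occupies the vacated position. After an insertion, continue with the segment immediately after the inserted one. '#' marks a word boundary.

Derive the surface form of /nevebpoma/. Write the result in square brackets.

Rule 1 Syncope: [nevebpoma] → [nvbpoma]
Rule 2 Progressive Voicing Assimilation: [nvbpoma] → [nvbboma]
Rule 3 Final Devoicing: no change — [nvbboma]
Rule 4 Labial Nasal Assimilation: [nvbboma] → [mvbboma]

[mvbboma]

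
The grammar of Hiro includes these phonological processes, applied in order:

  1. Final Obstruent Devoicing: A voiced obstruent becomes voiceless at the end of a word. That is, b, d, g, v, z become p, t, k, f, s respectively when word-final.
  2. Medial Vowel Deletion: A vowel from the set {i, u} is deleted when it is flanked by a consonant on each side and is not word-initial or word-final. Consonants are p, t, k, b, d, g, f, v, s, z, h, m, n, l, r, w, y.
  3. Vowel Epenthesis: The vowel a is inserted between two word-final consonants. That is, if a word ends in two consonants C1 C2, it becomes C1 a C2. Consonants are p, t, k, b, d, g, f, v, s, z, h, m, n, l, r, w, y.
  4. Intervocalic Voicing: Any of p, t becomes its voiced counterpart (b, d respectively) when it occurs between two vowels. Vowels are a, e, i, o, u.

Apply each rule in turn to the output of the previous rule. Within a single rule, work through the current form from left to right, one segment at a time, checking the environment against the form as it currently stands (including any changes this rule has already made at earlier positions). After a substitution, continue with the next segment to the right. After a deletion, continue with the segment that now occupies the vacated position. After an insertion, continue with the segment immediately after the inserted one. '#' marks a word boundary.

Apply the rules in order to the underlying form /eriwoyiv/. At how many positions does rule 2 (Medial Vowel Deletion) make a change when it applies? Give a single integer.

2

1 Final Obstruent Devoicing: [eriwoyiv] → [eriwoyif]
2 Medial Vowel Deletion: [eriwoyif] → [erwoyf]
3 Vowel Epenthesis: [erwoyf] → [erwoyaf]
4 Intervocalic Voicing: no change — [erwoyaf]
Rule 2 changed 2 position(s).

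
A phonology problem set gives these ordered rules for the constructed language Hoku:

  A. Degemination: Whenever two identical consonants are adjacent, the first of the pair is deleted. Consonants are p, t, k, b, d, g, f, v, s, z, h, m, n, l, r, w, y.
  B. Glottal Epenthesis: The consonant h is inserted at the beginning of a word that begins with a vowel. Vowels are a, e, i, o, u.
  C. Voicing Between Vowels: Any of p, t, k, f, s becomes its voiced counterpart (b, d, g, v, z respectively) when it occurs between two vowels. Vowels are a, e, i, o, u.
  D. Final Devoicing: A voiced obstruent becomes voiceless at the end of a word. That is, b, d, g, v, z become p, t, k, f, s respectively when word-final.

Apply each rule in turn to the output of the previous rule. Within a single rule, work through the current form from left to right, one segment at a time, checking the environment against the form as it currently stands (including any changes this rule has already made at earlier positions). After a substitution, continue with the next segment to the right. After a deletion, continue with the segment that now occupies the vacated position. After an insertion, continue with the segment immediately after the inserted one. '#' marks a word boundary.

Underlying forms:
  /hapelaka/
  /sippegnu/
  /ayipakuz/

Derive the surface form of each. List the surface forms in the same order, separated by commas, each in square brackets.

[habelaga], [sibegnu], [hayibagus]

/hapelaka/:
  A Degemination: no change — [hapelaka]
  B Glottal Epenthesis: no change — [hapelaka]
  C Voicing Between Vowels: [hapelaka] → [habelaga]
  D Final Devoicing: no change — [habelaga]
/sippegnu/:
  A Degemination: [sippegnu] → [sipegnu]
  B Glottal Epenthesis: no change — [sipegnu]
  C Voicing Between Vowels: [sipegnu] → [sibegnu]
  D Final Devoicing: no change — [sibegnu]
/ayipakuz/:
  A Degemination: no change — [ayipakuz]
  B Glottal Epenthesis: [ayipakuz] → [hayipakuz]
  C Voicing Between Vowels: [hayipakuz] → [hayibaguz]
  D Final Devoicing: [hayibaguz] → [hayibagus]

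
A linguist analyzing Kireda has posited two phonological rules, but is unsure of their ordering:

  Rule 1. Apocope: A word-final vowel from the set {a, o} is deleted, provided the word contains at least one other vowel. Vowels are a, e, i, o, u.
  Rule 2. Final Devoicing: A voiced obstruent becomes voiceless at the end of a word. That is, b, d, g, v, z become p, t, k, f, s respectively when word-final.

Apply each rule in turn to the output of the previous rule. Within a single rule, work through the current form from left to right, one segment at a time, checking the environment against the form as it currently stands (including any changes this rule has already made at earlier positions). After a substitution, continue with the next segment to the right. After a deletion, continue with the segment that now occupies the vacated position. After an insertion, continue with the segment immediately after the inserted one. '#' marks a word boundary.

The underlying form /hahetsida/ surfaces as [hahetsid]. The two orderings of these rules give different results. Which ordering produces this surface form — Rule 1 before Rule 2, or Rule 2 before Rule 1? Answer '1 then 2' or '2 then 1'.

Order 1 then 2:
  1 Apocope: [hahetsida] → [hahetsid]
  2 Final Devoicing: [hahetsid] → [hahetsit]
  result: [hahetsit]
Order 2 then 1:
  2 Final Devoicing: no change — [hahetsida]
  1 Apocope: [hahetsida] → [hahetsid]
  result: [hahetsid]

2 then 1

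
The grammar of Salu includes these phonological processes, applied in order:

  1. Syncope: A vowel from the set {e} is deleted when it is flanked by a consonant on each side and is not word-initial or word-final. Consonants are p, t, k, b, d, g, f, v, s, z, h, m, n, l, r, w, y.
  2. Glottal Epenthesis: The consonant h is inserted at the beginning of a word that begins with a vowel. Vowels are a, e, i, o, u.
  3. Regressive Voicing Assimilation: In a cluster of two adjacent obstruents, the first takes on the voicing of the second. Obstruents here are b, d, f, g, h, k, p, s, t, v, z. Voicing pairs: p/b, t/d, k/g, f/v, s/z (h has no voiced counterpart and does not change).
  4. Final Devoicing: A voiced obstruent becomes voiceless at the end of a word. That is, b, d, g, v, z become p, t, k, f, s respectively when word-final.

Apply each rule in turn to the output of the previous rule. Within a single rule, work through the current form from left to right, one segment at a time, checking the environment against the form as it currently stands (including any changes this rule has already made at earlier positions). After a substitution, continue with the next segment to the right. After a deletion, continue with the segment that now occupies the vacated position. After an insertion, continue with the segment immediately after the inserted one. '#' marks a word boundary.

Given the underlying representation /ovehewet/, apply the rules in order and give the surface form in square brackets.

[hofhwt]

1 Syncope: [ovehewet] → [ovhwt]
2 Glottal Epenthesis: [ovhwt] → [hovhwt]
3 Regressive Voicing Assimilation: [hovhwt] → [hofhwt]
4 Final Devoicing: no change — [hofhwt]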